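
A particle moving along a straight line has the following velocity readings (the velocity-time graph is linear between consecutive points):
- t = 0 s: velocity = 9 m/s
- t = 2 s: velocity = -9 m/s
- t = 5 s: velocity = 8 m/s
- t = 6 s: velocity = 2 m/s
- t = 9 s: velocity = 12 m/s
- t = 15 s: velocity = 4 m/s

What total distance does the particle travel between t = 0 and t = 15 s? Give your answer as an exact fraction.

3257/34 m

Total distance travelled is ∫|v| dt — sum the magnitudes of each area piece.
0–2 s: v = 0 at t = 1 s; triangle areas 4.5 + 4.5 = 9 m
2–5 s: v = 0 at t = 61/17 s; triangle areas 243/34 + 96/17 = 435/34 m
5–6 s: |½(8 + 2)(1)| = 5 m
6–9 s: |½(2 + 12)(3)| = 21 m
9–15 s: |½(12 + 4)(6)| = 48 m
Total distance = 3257/34 m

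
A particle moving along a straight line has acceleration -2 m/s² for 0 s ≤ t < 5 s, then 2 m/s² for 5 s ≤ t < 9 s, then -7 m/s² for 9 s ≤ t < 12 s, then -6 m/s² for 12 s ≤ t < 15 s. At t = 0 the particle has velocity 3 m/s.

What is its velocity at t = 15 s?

-38 m/s

Δv equals the area under the a-t graph; then v = v₀ + Δv.
0–5 s: -2 × 5 = -10 m/s
5–9 s: 2 × 4 = 8 m/s
9–12 s: -7 × 3 = -21 m/s
12–15 s: -6 × 3 = -18 m/s
Δv = -41 m/s, so v(15) = 3 + (-41) = -38 m/s.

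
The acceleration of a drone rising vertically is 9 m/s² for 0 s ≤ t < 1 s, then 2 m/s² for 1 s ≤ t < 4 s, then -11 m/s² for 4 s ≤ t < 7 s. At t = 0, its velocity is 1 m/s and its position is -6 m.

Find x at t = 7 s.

On each constant-a segment, Δv = aΔt and Δx = v₀Δt + ½aΔt²; chain segment to segment.
0–1 s: v starts 1 m/s; Δx = 1·1 + ½·9·1² = 5.5 m; v ends 10 m/s.
1–4 s: v starts 10 m/s; Δx = 10·3 + ½·2·3² = 39 m; v ends 16 m/s.
4–7 s: v starts 16 m/s; Δx = 16·3 + ½·-11·3² = -1.5 m; v ends -17 m/s.
x(7) = -6 + Σ Δx = 37 m.

37 m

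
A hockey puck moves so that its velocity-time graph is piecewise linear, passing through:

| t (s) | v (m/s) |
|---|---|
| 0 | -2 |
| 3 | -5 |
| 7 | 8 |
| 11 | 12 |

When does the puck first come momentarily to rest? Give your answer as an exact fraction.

t = 59/13 s

v changes sign on 3–7 s (from -5 to 8); the graph is linear there, so v = 0 at t = 3 + (5)·(7 − 3)/(8 − -5) = 59/13 s.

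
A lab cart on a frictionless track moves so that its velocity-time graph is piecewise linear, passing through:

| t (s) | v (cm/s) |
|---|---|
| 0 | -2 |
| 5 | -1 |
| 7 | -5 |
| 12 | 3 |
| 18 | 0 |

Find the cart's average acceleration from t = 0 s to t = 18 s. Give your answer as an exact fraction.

Average acceleration = Δv/Δt = (0 − -2)/(18 − 0) = 1/9 cm/s².

1/9 cm/s²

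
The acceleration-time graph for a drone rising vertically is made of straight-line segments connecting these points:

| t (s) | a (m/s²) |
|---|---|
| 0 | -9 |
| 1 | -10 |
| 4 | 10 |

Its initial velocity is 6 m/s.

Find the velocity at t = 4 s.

-3.5 m/s

Δv equals the area under the a-t graph; then v = v₀ + Δv.
0–1 s: ½(-9 + -10)(1) = -9.5 m/s
1–4 s: ½(-10 + 10)(3) = 0 m/s
Δv = -9.5 m/s, so v(4) = 6 + (-9.5) = -3.5 m/s.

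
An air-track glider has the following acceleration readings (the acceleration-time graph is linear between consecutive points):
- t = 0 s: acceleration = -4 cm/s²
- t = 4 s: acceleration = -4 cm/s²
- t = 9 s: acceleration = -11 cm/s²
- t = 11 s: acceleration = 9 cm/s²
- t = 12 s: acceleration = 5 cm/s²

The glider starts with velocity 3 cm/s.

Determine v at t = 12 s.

-45.5 cm/s

Δv equals the area under the a-t graph; then v = v₀ + Δv.
0–4 s: -4 × 4 = -16 cm/s
4–9 s: ½(-4 + -11)(5) = -37.5 cm/s
9–11 s: ½(-11 + 9)(2) = -2 cm/s
11–12 s: ½(9 + 5)(1) = 7 cm/s
Δv = -48.5 cm/s, so v(12) = 3 + (-48.5) = -45.5 cm/s.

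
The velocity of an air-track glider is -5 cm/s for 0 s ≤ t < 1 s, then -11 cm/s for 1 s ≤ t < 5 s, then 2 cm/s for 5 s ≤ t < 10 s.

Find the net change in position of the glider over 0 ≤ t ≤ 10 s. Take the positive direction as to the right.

Displacement is the signed area under the v-t curve.
0–1 s: -5 × 1 = -5 cm
1–5 s: -11 × 4 = -44 cm
5–10 s: 2 × 5 = 10 cm
Net displacement = -39 cm

-39 cm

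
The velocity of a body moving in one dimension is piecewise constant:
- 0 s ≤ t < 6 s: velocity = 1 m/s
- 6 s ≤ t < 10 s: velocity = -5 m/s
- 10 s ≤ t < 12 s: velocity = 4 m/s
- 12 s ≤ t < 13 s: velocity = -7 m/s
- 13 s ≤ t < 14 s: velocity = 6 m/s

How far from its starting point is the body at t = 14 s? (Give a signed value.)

Net displacement equals the area under the velocity-time graph (areas below the axis count negative).
0–6 s: 1 × 6 = 6 m
6–10 s: -5 × 4 = -20 m
10–12 s: 4 × 2 = 8 m
12–13 s: -7 × 1 = -7 m
13–14 s: 6 × 1 = 6 m
Net displacement = -7 m

-7 m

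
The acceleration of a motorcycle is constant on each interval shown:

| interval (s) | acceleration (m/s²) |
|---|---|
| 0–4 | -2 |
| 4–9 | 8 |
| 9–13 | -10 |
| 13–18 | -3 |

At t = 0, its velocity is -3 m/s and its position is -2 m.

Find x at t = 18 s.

-41.5 m

On each constant-a segment, Δv = aΔt and Δx = v₀Δt + ½aΔt²; chain segment to segment.
0–4 s: v starts -3 m/s; Δx = -3·4 + ½·-2·4² = -28 m; v ends -11 m/s.
4–9 s: v starts -11 m/s; Δx = -11·5 + ½·8·5² = 45 m; v ends 29 m/s.
9–13 s: v starts 29 m/s; Δx = 29·4 + ½·-10·4² = 36 m; v ends -11 m/s.
13–18 s: v starts -11 m/s; Δx = -11·5 + ½·-3·5² = -92.5 m; v ends -26 m/s.
x(18) = -2 + Σ Δx = -41.5 m.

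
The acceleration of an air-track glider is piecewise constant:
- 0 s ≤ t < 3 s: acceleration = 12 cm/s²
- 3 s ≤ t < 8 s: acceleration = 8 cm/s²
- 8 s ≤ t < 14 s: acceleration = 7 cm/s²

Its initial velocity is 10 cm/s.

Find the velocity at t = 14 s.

128 cm/s

Δv equals the area under the a-t graph; then v = v₀ + Δv.
0–3 s: 12 × 3 = 36 cm/s
3–8 s: 8 × 5 = 40 cm/s
8–14 s: 7 × 6 = 42 cm/s
Δv = 118 cm/s, so v(14) = 10 + (118) = 128 cm/s.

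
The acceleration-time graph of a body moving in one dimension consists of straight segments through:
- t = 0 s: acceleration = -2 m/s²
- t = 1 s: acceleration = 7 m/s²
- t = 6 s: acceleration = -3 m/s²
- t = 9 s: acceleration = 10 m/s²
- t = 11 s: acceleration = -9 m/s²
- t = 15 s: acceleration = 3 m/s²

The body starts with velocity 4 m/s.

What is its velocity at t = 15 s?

16 m/s

Δv equals the area under the a-t graph; then v = v₀ + Δv.
0–1 s: ½(-2 + 7)(1) = 2.5 m/s
1–6 s: ½(7 + -3)(5) = 10 m/s
6–9 s: ½(-3 + 10)(3) = 10.5 m/s
9–11 s: ½(10 + -9)(2) = 1 m/s
11–15 s: ½(-9 + 3)(4) = -12 m/s
Δv = 12 m/s, so v(15) = 4 + (12) = 16 m/s.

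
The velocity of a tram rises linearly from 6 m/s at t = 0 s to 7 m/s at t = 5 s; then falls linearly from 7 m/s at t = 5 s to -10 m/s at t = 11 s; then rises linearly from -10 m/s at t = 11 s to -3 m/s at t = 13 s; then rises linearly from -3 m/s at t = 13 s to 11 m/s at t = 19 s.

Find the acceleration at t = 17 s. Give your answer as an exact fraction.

Acceleration is the slope of the v-t graph on 13–19 s: (11 − -3)/(19 − 13) = 7/3 m/s².

7/3 m/s²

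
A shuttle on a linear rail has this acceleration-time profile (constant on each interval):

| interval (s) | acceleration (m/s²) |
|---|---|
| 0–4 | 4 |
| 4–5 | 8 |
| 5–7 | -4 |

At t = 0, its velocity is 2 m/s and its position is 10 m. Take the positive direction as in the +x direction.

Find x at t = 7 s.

116 m

On each constant-a segment, Δv = aΔt and Δx = v₀Δt + ½aΔt²; chain segment to segment.
0–4 s: v starts 2 m/s; Δx = 2·4 + ½·4·4² = 40 m; v ends 18 m/s.
4–5 s: v starts 18 m/s; Δx = 18·1 + ½·8·1² = 22 m; v ends 26 m/s.
5–7 s: v starts 26 m/s; Δx = 26·2 + ½·-4·2² = 44 m; v ends 18 m/s.
x(7) = 10 + Σ Δx = 116 m.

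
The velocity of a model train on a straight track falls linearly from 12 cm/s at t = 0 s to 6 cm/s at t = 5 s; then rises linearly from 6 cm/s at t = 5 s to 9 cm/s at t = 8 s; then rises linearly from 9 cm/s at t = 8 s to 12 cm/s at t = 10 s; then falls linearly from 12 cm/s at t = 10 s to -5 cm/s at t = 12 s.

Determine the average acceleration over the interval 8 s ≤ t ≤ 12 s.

-3.5 cm/s²

Average acceleration = Δv/Δt = (-5 − 9)/(12 − 8) = -3.5 cm/s².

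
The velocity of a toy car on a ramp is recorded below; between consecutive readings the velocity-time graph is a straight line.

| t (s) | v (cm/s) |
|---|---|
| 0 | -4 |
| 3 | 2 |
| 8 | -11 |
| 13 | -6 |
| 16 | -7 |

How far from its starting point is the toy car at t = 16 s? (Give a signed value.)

Displacement is the signed area under the v-t curve.
0–3 s: ½(-4 + 2)(3) = -3 cm
3–8 s: ½(2 + -11)(5) = -22.5 cm
8–13 s: ½(-11 + -6)(5) = -42.5 cm
13–16 s: ½(-6 + -7)(3) = -19.5 cm
Net displacement = -87.5 cm

-87.5 cm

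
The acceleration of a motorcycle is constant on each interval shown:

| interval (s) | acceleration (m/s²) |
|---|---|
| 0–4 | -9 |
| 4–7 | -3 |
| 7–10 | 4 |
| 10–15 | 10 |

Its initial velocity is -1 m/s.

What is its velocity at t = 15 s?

16 m/s

Δv equals the area under the a-t graph; then v = v₀ + Δv.
0–4 s: -9 × 4 = -36 m/s
4–7 s: -3 × 3 = -9 m/s
7–10 s: 4 × 3 = 12 m/s
10–15 s: 10 × 5 = 50 m/s
Δv = 17 m/s, so v(15) = -1 + (17) = 16 m/s.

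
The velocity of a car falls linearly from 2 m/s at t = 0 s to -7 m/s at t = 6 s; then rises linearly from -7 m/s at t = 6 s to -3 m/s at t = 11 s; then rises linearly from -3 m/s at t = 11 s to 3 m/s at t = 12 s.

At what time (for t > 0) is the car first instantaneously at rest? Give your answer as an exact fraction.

t = 4/3 s

v changes sign on 0–6 s (from 2 to -7); the graph is linear there, so v = 0 at t = 0 + (-2)·(6 − 0)/(-7 − 2) = 4/3 s.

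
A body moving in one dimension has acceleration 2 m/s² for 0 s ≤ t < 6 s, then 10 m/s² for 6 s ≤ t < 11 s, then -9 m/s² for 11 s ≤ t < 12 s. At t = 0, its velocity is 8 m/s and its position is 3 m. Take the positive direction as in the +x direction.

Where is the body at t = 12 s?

On each constant-a segment, Δv = aΔt and Δx = v₀Δt + ½aΔt²; chain segment to segment.
0–6 s: v starts 8 m/s; Δx = 8·6 + ½·2·6² = 84 m; v ends 20 m/s.
6–11 s: v starts 20 m/s; Δx = 20·5 + ½·10·5² = 225 m; v ends 70 m/s.
11–12 s: v starts 70 m/s; Δx = 70·1 + ½·-9·1² = 65.5 m; v ends 61 m/s.
x(12) = 3 + Σ Δx = 377.5 m.

377.5 m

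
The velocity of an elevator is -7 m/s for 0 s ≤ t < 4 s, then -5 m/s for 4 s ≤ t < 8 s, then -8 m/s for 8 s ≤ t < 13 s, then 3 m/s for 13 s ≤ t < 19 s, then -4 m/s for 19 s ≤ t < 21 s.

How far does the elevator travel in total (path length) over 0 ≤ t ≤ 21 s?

114 m

Total distance travelled is ∫|v| dt — sum the magnitudes of each area piece.
0–4 s: |-7| × 4 = 28 m
4–8 s: |-5| × 4 = 20 m
8–13 s: |-8| × 5 = 40 m
13–19 s: |3| × 6 = 18 m
19–21 s: |-4| × 2 = 8 m
Total distance = 114 m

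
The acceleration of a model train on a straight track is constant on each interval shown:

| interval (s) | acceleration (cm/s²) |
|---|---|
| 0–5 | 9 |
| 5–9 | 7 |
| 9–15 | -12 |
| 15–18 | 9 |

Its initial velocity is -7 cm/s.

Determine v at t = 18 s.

21 cm/s

Δv equals the area under the a-t graph; then v = v₀ + Δv.
0–5 s: 9 × 5 = 45 cm/s
5–9 s: 7 × 4 = 28 cm/s
9–15 s: -12 × 6 = -72 cm/s
15–18 s: 9 × 3 = 27 cm/s
Δv = 28 cm/s, so v(18) = -7 + (28) = 21 cm/s.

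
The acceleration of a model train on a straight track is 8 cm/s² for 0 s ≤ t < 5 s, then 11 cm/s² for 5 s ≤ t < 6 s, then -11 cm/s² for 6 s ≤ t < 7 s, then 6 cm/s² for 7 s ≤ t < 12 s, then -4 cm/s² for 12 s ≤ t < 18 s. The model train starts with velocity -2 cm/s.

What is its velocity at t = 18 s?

44 cm/s

Δv equals the area under the a-t graph; then v = v₀ + Δv.
0–5 s: 8 × 5 = 40 cm/s
5–6 s: 11 × 1 = 11 cm/s
6–7 s: -11 × 1 = -11 cm/s
7–12 s: 6 × 5 = 30 cm/s
12–18 s: -4 × 6 = -24 cm/s
Δv = 46 cm/s, so v(18) = -2 + (46) = 44 cm/s.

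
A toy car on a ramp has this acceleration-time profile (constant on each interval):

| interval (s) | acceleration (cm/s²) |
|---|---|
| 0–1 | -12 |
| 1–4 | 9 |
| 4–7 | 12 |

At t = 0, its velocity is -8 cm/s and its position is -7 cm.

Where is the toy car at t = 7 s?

34.5 cm

On each constant-a segment, Δv = aΔt and Δx = v₀Δt + ½aΔt²; chain segment to segment.
0–1 s: v starts -8 cm/s; Δx = -8·1 + ½·-12·1² = -14 cm; v ends -20 cm/s.
1–4 s: v starts -20 cm/s; Δx = -20·3 + ½·9·3² = -19.5 cm; v ends 7 cm/s.
4–7 s: v starts 7 cm/s; Δx = 7·3 + ½·12·3² = 75 cm; v ends 43 cm/s.
x(7) = -7 + Σ Δx = 34.5 cm.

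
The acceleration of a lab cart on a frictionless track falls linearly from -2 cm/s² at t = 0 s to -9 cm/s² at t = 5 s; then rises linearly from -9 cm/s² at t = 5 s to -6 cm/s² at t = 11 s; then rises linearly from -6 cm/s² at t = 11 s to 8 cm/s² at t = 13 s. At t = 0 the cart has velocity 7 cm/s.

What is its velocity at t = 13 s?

Δv equals the area under the a-t graph; then v = v₀ + Δv.
0–5 s: ½(-2 + -9)(5) = -27.5 cm/s
5–11 s: ½(-9 + -6)(6) = -45 cm/s
11–13 s: ½(-6 + 8)(2) = 2 cm/s
Δv = -70.5 cm/s, so v(13) = 7 + (-70.5) = -63.5 cm/s.

-63.5 cm/s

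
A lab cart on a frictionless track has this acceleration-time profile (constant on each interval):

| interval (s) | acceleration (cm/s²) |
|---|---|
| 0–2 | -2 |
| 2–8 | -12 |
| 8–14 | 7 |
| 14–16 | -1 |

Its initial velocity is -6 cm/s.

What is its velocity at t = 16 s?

-42 cm/s

Δv equals the area under the a-t graph; then v = v₀ + Δv.
0–2 s: -2 × 2 = -4 cm/s
2–8 s: -12 × 6 = -72 cm/s
8–14 s: 7 × 6 = 42 cm/s
14–16 s: -1 × 2 = -2 cm/s
Δv = -36 cm/s, so v(16) = -6 + (-36) = -42 cm/s.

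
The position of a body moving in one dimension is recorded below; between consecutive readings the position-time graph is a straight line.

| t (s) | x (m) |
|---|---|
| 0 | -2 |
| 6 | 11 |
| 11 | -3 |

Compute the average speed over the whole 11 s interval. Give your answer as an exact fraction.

27/11 m/s

Average speed = (total path length)/(elapsed time); on a piecewise-linear x-t graph the path length is Σ|Δx|.
0–6 s: |Δx| = |11 − -2| = 13 m
6–11 s: |Δx| = |-3 − 11| = 14 m
Total path = 27 m; average speed = 27/11 = 27/11 m/s.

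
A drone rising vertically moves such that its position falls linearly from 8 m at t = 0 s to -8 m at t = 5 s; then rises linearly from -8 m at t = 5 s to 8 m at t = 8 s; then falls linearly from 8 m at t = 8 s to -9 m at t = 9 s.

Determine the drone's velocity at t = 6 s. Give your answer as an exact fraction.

Velocity is the slope of the x-t graph on 5–8 s: (8 − -8)/(8 − 5) = 16/3 m/s.

16/3 m/s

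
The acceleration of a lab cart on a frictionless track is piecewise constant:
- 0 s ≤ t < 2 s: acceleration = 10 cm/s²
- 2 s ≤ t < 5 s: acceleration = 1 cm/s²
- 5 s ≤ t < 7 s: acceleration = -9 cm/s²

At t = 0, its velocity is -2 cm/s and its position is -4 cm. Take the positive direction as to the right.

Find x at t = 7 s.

94.5 cm

On each constant-a segment, Δv = aΔt and Δx = v₀Δt + ½aΔt²; chain segment to segment.
0–2 s: v starts -2 cm/s; Δx = -2·2 + ½·10·2² = 16 cm; v ends 18 cm/s.
2–5 s: v starts 18 cm/s; Δx = 18·3 + ½·1·3² = 58.5 cm; v ends 21 cm/s.
5–7 s: v starts 21 cm/s; Δx = 21·2 + ½·-9·2² = 24 cm; v ends 3 cm/s.
x(7) = -4 + Σ Δx = 94.5 cm.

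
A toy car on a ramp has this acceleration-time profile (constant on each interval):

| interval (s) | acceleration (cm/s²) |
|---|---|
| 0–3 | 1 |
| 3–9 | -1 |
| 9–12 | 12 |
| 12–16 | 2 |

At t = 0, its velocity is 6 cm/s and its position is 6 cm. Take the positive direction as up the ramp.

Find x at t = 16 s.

299.5 cm

On each constant-a segment, Δv = aΔt and Δx = v₀Δt + ½aΔt²; chain segment to segment.
0–3 s: v starts 6 cm/s; Δx = 6·3 + ½·1·3² = 22.5 cm; v ends 9 cm/s.
3–9 s: v starts 9 cm/s; Δx = 9·6 + ½·-1·6² = 36 cm; v ends 3 cm/s.
9–12 s: v starts 3 cm/s; Δx = 3·3 + ½·12·3² = 63 cm; v ends 39 cm/s.
12–16 s: v starts 39 cm/s; Δx = 39·4 + ½·2·4² = 172 cm; v ends 47 cm/s.
x(16) = 6 + Σ Δx = 299.5 cm.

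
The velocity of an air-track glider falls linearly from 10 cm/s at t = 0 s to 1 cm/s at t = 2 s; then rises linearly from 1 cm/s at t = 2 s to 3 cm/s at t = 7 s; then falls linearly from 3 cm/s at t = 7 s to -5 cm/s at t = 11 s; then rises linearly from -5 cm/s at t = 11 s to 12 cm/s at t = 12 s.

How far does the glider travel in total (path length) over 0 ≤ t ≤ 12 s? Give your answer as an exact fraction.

Distance (not displacement) is the total path length: add the absolute areas under v-t.
0–2 s: |½(10 + 1)(2)| = 11 cm
2–7 s: |½(1 + 3)(5)| = 10 cm
7–11 s: v = 0 at t = 8.5 s; triangle areas 2.25 + 6.25 = 8.5 cm
11–12 s: v = 0 at t = 192/17 s; triangle areas 25/34 + 72/17 = 169/34 cm
Total distance = 586/17 cm

586/17 cm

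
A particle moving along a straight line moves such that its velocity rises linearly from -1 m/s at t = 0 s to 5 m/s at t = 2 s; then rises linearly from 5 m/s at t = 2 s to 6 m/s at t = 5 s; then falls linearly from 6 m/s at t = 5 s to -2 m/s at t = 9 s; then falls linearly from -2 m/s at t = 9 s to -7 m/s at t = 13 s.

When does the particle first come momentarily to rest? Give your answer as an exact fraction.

v changes sign on 0–2 s (from -1 to 5); the graph is linear there, so v = 0 at t = 0 + (1)·(2 − 0)/(5 − -1) = 1/3 s.

t = 1/3 s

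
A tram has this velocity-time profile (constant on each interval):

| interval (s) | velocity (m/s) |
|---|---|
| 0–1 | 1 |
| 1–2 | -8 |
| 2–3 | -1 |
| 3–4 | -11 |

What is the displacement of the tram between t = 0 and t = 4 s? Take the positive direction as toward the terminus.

Net displacement equals the area under the velocity-time graph (areas below the axis count negative).
0–1 s: 1 × 1 = 1 m
1–2 s: -8 × 1 = -8 m
2–3 s: -1 × 1 = -1 m
3–4 s: -11 × 1 = -11 m
Net displacement = -19 m

-19 m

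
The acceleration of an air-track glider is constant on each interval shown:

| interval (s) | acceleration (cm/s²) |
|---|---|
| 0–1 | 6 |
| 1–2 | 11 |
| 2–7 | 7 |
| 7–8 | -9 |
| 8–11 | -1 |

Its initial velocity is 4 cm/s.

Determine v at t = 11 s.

Δv equals the area under the a-t graph; then v = v₀ + Δv.
0–1 s: 6 × 1 = 6 cm/s
1–2 s: 11 × 1 = 11 cm/s
2–7 s: 7 × 5 = 35 cm/s
7–8 s: -9 × 1 = -9 cm/s
8–11 s: -1 × 3 = -3 cm/s
Δv = 40 cm/s, so v(11) = 4 + (40) = 44 cm/s.

44 cm/s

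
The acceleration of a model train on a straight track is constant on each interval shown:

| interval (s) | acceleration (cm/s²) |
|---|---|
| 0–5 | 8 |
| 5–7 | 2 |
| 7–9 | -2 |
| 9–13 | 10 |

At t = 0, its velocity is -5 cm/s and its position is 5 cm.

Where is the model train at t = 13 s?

On each constant-a segment, Δv = aΔt and Δx = v₀Δt + ½aΔt²; chain segment to segment.
0–5 s: v starts -5 cm/s; Δx = -5·5 + ½·8·5² = 75 cm; v ends 35 cm/s.
5–7 s: v starts 35 cm/s; Δx = 35·2 + ½·2·2² = 74 cm; v ends 39 cm/s.
7–9 s: v starts 39 cm/s; Δx = 39·2 + ½·-2·2² = 74 cm; v ends 35 cm/s.
9–13 s: v starts 35 cm/s; Δx = 35·4 + ½·10·4² = 220 cm; v ends 75 cm/s.
x(13) = 5 + Σ Δx = 448 cm.

448 cm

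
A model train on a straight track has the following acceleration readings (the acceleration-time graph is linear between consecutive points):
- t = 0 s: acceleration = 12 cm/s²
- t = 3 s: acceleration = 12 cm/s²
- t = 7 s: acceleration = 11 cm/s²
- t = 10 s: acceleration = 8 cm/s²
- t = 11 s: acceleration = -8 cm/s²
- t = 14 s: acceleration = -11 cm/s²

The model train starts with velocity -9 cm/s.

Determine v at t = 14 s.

73 cm/s

Δv equals the area under the a-t graph; then v = v₀ + Δv.
0–3 s: 12 × 3 = 36 cm/s
3–7 s: ½(12 + 11)(4) = 46 cm/s
7–10 s: ½(11 + 8)(3) = 28.5 cm/s
10–11 s: ½(8 + -8)(1) = 0 cm/s
11–14 s: ½(-8 + -11)(3) = -28.5 cm/s
Δv = 82 cm/s, so v(14) = -9 + (82) = 73 cm/s.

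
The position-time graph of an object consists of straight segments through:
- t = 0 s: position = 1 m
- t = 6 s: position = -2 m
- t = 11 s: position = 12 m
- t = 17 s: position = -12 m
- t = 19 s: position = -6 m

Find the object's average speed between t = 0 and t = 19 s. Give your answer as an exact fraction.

Average speed = (total path length)/(elapsed time); on a piecewise-linear x-t graph the path length is Σ|Δx|.
0–6 s: |Δx| = |-2 − 1| = 3 m
6–11 s: |Δx| = |12 − -2| = 14 m
11–17 s: |Δx| = |-12 − 12| = 24 m
17–19 s: |Δx| = |-6 − -12| = 6 m
Total path = 47 m; average speed = 47/19 = 47/19 m/s.

47/19 m/s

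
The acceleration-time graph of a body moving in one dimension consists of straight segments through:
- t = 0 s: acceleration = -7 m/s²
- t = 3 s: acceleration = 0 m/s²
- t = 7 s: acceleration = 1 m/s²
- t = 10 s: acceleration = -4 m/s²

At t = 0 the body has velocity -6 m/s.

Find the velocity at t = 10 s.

-19 m/s

Δv equals the area under the a-t graph; then v = v₀ + Δv.
0–3 s: ½(-7 + 0)(3) = -10.5 m/s
3–7 s: ½(0 + 1)(4) = 2 m/s
7–10 s: ½(1 + -4)(3) = -4.5 m/s
Δv = -13 m/s, so v(10) = -6 + (-13) = -19 m/s.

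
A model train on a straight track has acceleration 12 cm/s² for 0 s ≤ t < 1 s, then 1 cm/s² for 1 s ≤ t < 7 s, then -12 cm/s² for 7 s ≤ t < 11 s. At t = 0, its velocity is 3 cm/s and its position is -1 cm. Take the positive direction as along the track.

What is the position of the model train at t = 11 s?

On each constant-a segment, Δv = aΔt and Δx = v₀Δt + ½aΔt²; chain segment to segment.
0–1 s: v starts 3 cm/s; Δx = 3·1 + ½·12·1² = 9 cm; v ends 15 cm/s.
1–7 s: v starts 15 cm/s; Δx = 15·6 + ½·1·6² = 108 cm; v ends 21 cm/s.
7–11 s: v starts 21 cm/s; Δx = 21·4 + ½·-12·4² = -12 cm; v ends -27 cm/s.
x(11) = -1 + Σ Δx = 104 cm.

104 cm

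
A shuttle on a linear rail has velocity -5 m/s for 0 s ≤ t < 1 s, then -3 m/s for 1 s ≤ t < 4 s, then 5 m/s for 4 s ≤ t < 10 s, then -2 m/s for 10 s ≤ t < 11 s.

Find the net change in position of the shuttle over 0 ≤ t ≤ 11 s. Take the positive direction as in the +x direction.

14 m

Displacement is the signed area under the v-t curve.
0–1 s: -5 × 1 = -5 m
1–4 s: -3 × 3 = -9 m
4–10 s: 5 × 6 = 30 m
10–11 s: -2 × 1 = -2 m
Net displacement = 14 m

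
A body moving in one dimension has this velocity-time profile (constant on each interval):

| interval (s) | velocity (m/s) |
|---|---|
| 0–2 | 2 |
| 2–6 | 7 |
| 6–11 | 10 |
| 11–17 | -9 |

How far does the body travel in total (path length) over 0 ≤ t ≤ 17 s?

136 m

Distance (not displacement) is the total path length: add the absolute areas under v-t.
0–2 s: |2| × 2 = 4 m
2–6 s: |7| × 4 = 28 m
6–11 s: |10| × 5 = 50 m
11–17 s: |-9| × 6 = 54 m
Total distance = 136 m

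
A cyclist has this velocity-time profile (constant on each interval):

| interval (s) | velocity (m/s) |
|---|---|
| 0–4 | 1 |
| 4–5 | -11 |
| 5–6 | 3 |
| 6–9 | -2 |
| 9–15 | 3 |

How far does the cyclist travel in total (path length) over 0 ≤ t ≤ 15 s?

Total distance travelled is ∫|v| dt — sum the magnitudes of each area piece.
0–4 s: |1| × 4 = 4 m
4–5 s: |-11| × 1 = 11 m
5–6 s: |3| × 1 = 3 m
6–9 s: |-2| × 3 = 6 m
9–15 s: |3| × 6 = 18 m
Total distance = 42 m

42 m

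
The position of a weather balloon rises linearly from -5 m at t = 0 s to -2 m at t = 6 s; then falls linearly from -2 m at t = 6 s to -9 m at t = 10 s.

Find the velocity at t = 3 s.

0.5 m/s

Velocity is the slope of the x-t graph on 0–6 s: (-2 − -5)/(6 − 0) = 0.5 m/s.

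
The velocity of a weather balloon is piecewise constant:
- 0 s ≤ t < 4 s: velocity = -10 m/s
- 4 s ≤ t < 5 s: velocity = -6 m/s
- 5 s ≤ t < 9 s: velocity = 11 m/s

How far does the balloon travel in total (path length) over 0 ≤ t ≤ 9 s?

90 m

Total distance travelled is ∫|v| dt — sum the magnitudes of each area piece.
0–4 s: |-10| × 4 = 40 m
4–5 s: |-6| × 1 = 6 m
5–9 s: |11| × 4 = 44 m
Total distance = 90 m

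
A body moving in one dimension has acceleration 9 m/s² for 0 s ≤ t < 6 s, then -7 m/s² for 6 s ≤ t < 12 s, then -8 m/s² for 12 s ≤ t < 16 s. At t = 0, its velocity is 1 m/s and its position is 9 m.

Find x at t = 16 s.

On each constant-a segment, Δv = aΔt and Δx = v₀Δt + ½aΔt²; chain segment to segment.
0–6 s: v starts 1 m/s; Δx = 1·6 + ½·9·6² = 168 m; v ends 55 m/s.
6–12 s: v starts 55 m/s; Δx = 55·6 + ½·-7·6² = 204 m; v ends 13 m/s.
12–16 s: v starts 13 m/s; Δx = 13·4 + ½·-8·4² = -12 m; v ends -19 m/s.
x(16) = 9 + Σ Δx = 369 m.

369 m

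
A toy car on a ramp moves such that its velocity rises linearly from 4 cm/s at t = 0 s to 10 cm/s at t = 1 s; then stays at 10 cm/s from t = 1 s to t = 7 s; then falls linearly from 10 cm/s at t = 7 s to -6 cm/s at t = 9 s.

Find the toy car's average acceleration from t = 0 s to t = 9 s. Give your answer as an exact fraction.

-10/9 cm/s²

Average acceleration = Δv/Δt = (-6 − 4)/(9 − 0) = -10/9 cm/s².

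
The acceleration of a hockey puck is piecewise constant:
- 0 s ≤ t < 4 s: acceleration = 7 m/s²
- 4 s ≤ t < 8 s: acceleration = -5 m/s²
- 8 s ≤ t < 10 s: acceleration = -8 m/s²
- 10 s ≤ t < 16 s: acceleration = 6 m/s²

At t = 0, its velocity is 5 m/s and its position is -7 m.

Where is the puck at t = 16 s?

On each constant-a segment, Δv = aΔt and Δx = v₀Δt + ½aΔt²; chain segment to segment.
0–4 s: v starts 5 m/s; Δx = 5·4 + ½·7·4² = 76 m; v ends 33 m/s.
4–8 s: v starts 33 m/s; Δx = 33·4 + ½·-5·4² = 92 m; v ends 13 m/s.
8–10 s: v starts 13 m/s; Δx = 13·2 + ½·-8·2² = 10 m; v ends -3 m/s.
10–16 s: v starts -3 m/s; Δx = -3·6 + ½·6·6² = 90 m; v ends 33 m/s.
x(16) = -7 + Σ Δx = 261 m.

261 m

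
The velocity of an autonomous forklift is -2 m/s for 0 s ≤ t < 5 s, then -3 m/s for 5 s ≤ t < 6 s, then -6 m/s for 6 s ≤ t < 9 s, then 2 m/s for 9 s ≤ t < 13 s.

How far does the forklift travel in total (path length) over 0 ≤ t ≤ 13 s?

Total distance travelled is ∫|v| dt — sum the magnitudes of each area piece.
0–5 s: |-2| × 5 = 10 m
5–6 s: |-3| × 1 = 3 m
6–9 s: |-6| × 3 = 18 m
9–13 s: |2| × 4 = 8 m
Total distance = 39 m

39 m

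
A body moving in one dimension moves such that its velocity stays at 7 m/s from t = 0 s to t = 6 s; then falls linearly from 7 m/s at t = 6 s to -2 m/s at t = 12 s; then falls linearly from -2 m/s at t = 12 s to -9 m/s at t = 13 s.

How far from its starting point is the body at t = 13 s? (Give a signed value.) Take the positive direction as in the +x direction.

51.5 m

Net displacement equals the area under the velocity-time graph (areas below the axis count negative).
0–6 s: 7 × 6 = 42 m
6–12 s: ½(7 + -2)(6) = 15 m
12–13 s: ½(-2 + -9)(1) = -5.5 m
Net displacement = 51.5 m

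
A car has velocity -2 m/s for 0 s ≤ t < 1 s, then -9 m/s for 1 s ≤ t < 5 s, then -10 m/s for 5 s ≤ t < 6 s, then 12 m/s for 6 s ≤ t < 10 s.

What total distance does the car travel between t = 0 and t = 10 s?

96 m

Distance (not displacement) is the total path length: add the absolute areas under v-t.
0–1 s: |-2| × 1 = 2 m
1–5 s: |-9| × 4 = 36 m
5–6 s: |-10| × 1 = 10 m
6–10 s: |12| × 4 = 48 m
Total distance = 96 m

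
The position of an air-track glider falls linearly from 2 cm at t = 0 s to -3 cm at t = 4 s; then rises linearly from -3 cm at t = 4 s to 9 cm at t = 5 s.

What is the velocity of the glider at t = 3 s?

Velocity is the slope of the x-t graph on 0–4 s: (-3 − 2)/(4 − 0) = -1.25 cm/s.

-1.25 cm/s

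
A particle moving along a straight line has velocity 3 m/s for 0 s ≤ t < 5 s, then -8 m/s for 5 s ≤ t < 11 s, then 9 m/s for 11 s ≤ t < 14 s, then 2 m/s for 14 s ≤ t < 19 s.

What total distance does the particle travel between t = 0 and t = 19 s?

Total distance travelled is ∫|v| dt — sum the magnitudes of each area piece.
0–5 s: |3| × 5 = 15 m
5–11 s: |-8| × 6 = 48 m
11–14 s: |9| × 3 = 27 m
14–19 s: |2| × 5 = 10 m
Total distance = 100 m

100 m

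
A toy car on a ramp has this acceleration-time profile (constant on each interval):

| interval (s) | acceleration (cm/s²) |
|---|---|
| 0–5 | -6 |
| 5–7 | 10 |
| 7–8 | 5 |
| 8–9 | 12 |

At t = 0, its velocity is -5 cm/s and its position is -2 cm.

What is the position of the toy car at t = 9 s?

On each constant-a segment, Δv = aΔt and Δx = v₀Δt + ½aΔt²; chain segment to segment.
0–5 s: v starts -5 cm/s; Δx = -5·5 + ½·-6·5² = -100 cm; v ends -35 cm/s.
5–7 s: v starts -35 cm/s; Δx = -35·2 + ½·10·2² = -50 cm; v ends -15 cm/s.
7–8 s: v starts -15 cm/s; Δx = -15·1 + ½·5·1² = -12.5 cm; v ends -10 cm/s.
8–9 s: v starts -10 cm/s; Δx = -10·1 + ½·12·1² = -4 cm; v ends 2 cm/s.
x(9) = -2 + Σ Δx = -168.5 cm.

-168.5 cm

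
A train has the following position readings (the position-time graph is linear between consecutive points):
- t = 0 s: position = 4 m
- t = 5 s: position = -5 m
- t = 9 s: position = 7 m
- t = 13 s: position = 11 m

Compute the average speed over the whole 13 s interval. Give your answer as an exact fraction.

25/13 m/s

Average speed = (total path length)/(elapsed time); on a piecewise-linear x-t graph the path length is Σ|Δx|.
0–5 s: |Δx| = |-5 − 4| = 9 m
5–9 s: |Δx| = |7 − -5| = 12 m
9–13 s: |Δx| = |11 − 7| = 4 m
Total path = 25 m; average speed = 25/13 = 25/13 m/s.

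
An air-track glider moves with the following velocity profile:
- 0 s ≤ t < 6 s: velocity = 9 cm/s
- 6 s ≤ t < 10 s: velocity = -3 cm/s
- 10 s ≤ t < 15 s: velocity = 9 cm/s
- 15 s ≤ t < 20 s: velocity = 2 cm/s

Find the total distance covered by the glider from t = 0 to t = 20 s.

121 cm

Distance (not displacement) is the total path length: add the absolute areas under v-t.
0–6 s: |9| × 6 = 54 cm
6–10 s: |-3| × 4 = 12 cm
10–15 s: |9| × 5 = 45 cm
15–20 s: |2| × 5 = 10 cm
Total distance = 121 cm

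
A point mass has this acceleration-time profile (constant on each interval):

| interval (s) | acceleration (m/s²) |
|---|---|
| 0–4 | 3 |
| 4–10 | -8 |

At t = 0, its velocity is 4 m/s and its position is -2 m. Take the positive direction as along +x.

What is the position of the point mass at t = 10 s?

On each constant-a segment, Δv = aΔt and Δx = v₀Δt + ½aΔt²; chain segment to segment.
0–4 s: v starts 4 m/s; Δx = 4·4 + ½·3·4² = 40 m; v ends 16 m/s.
4–10 s: v starts 16 m/s; Δx = 16·6 + ½·-8·6² = -48 m; v ends -32 m/s.
x(10) = -2 + Σ Δx = -10 m.

-10 m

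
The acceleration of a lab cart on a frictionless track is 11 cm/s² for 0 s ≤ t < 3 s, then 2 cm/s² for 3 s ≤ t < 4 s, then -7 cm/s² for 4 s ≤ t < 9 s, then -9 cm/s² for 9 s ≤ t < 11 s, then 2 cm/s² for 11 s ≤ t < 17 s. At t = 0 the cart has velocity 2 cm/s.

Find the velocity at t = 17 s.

Δv equals the area under the a-t graph; then v = v₀ + Δv.
0–3 s: 11 × 3 = 33 cm/s
3–4 s: 2 × 1 = 2 cm/s
4–9 s: -7 × 5 = -35 cm/s
9–11 s: -9 × 2 = -18 cm/s
11–17 s: 2 × 6 = 12 cm/s
Δv = -6 cm/s, so v(17) = 2 + (-6) = -4 cm/s.

-4 cm/s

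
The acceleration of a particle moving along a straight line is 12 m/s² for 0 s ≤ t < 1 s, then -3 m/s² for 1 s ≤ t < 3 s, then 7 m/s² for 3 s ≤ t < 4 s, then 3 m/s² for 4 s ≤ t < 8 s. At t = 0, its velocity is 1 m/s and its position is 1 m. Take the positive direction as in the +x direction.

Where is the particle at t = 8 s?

On each constant-a segment, Δv = aΔt and Δx = v₀Δt + ½aΔt²; chain segment to segment.
0–1 s: v starts 1 m/s; Δx = 1·1 + ½·12·1² = 7 m; v ends 13 m/s.
1–3 s: v starts 13 m/s; Δx = 13·2 + ½·-3·2² = 20 m; v ends 7 m/s.
3–4 s: v starts 7 m/s; Δx = 7·1 + ½·7·1² = 10.5 m; v ends 14 m/s.
4–8 s: v starts 14 m/s; Δx = 14·4 + ½·3·4² = 80 m; v ends 26 m/s.
x(8) = 1 + Σ Δx = 118.5 m.

118.5 m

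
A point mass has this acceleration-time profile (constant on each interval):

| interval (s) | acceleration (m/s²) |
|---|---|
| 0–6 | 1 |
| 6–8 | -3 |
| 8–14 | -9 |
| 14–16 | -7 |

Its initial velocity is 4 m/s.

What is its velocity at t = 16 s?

-64 m/s

Δv equals the area under the a-t graph; then v = v₀ + Δv.
0–6 s: 1 × 6 = 6 m/s
6–8 s: -3 × 2 = -6 m/s
8–14 s: -9 × 6 = -54 m/s
14–16 s: -7 × 2 = -14 m/s
Δv = -68 m/s, so v(16) = 4 + (-68) = -64 m/s.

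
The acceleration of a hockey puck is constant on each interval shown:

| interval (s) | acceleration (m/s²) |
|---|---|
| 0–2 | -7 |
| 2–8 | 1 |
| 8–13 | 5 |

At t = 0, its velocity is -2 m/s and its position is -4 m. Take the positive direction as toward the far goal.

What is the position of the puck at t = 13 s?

-87.5 m

On each constant-a segment, Δv = aΔt and Δx = v₀Δt + ½aΔt²; chain segment to segment.
0–2 s: v starts -2 m/s; Δx = -2·2 + ½·-7·2² = -18 m; v ends -16 m/s.
2–8 s: v starts -16 m/s; Δx = -16·6 + ½·1·6² = -78 m; v ends -10 m/s.
8–13 s: v starts -10 m/s; Δx = -10·5 + ½·5·5² = 12.5 m; v ends 15 m/s.
x(13) = -4 + Σ Δx = -87.5 m.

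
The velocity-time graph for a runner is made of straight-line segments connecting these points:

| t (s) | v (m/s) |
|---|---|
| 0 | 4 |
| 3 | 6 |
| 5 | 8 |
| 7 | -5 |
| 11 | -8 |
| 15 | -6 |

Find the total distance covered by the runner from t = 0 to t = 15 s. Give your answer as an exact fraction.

1168/13 m

Total distance travelled is ∫|v| dt — sum the magnitudes of each area piece.
0–3 s: |½(4 + 6)(3)| = 15 m
3–5 s: |½(6 + 8)(2)| = 14 m
5–7 s: v = 0 at t = 81/13 s; triangle areas 64/13 + 25/13 = 89/13 m
7–11 s: |½(-5 + -8)(4)| = 26 m
11–15 s: |½(-8 + -6)(4)| = 28 m
Total distance = 1168/13 m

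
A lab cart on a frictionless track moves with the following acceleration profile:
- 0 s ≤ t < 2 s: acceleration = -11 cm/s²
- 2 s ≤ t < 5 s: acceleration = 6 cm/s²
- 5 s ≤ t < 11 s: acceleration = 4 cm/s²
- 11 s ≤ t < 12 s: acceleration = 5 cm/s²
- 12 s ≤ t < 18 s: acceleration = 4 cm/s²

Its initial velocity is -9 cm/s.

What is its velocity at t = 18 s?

40 cm/s

Δv equals the area under the a-t graph; then v = v₀ + Δv.
0–2 s: -11 × 2 = -22 cm/s
2–5 s: 6 × 3 = 18 cm/s
5–11 s: 4 × 6 = 24 cm/s
11–12 s: 5 × 1 = 5 cm/s
12–18 s: 4 × 6 = 24 cm/s
Δv = 49 cm/s, so v(18) = -9 + (49) = 40 cm/s.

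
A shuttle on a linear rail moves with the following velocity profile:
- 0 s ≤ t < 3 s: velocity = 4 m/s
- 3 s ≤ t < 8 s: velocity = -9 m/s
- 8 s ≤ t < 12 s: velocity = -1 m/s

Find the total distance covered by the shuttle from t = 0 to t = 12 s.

61 m

Total distance travelled is ∫|v| dt — sum the magnitudes of each area piece.
0–3 s: |4| × 3 = 12 m
3–8 s: |-9| × 5 = 45 m
8–12 s: |-1| × 4 = 4 m
Total distance = 61 m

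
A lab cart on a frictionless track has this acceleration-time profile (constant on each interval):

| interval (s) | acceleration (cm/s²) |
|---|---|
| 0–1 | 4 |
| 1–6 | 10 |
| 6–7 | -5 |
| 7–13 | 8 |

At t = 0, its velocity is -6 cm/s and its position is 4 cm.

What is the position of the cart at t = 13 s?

On each constant-a segment, Δv = aΔt and Δx = v₀Δt + ½aΔt²; chain segment to segment.
0–1 s: v starts -6 cm/s; Δx = -6·1 + ½·4·1² = -4 cm; v ends -2 cm/s.
1–6 s: v starts -2 cm/s; Δx = -2·5 + ½·10·5² = 115 cm; v ends 48 cm/s.
6–7 s: v starts 48 cm/s; Δx = 48·1 + ½·-5·1² = 45.5 cm; v ends 43 cm/s.
7–13 s: v starts 43 cm/s; Δx = 43·6 + ½·8·6² = 402 cm; v ends 91 cm/s.
x(13) = 4 + Σ Δx = 562.5 cm.

562.5 cm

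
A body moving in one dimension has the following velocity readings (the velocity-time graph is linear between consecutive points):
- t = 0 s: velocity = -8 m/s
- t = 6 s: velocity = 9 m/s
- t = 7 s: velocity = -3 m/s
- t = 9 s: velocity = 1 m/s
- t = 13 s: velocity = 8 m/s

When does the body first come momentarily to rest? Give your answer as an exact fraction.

v changes sign on 0–6 s (from -8 to 9); the graph is linear there, so v = 0 at t = 0 + (8)·(6 − 0)/(9 − -8) = 48/17 s.

t = 48/17 s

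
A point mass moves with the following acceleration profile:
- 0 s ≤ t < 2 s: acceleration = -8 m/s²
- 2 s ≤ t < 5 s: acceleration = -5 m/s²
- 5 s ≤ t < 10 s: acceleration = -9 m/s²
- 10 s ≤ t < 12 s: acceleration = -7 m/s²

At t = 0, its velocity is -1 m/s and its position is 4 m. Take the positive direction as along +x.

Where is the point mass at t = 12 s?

-528 m

On each constant-a segment, Δv = aΔt and Δx = v₀Δt + ½aΔt²; chain segment to segment.
0–2 s: v starts -1 m/s; Δx = -1·2 + ½·-8·2² = -18 m; v ends -17 m/s.
2–5 s: v starts -17 m/s; Δx = -17·3 + ½·-5·3² = -73.5 m; v ends -32 m/s.
5–10 s: v starts -32 m/s; Δx = -32·5 + ½·-9·5² = -272.5 m; v ends -77 m/s.
10–12 s: v starts -77 m/s; Δx = -77·2 + ½·-7·2² = -168 m; v ends -91 m/s.
x(12) = 4 + Σ Δx = -528 m.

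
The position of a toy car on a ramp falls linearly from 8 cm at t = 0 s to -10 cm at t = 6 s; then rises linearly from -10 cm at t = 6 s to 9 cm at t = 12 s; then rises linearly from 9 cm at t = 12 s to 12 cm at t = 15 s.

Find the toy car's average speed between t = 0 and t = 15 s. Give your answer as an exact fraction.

Average speed = (total path length)/(elapsed time); on a piecewise-linear x-t graph the path length is Σ|Δx|.
0–6 s: |Δx| = |-10 − 8| = 18 cm
6–12 s: |Δx| = |9 − -10| = 19 cm
12–15 s: |Δx| = |12 − 9| = 3 cm
Total path = 40 cm; average speed = 40/15 = 8/3 cm/s.

8/3 cm/s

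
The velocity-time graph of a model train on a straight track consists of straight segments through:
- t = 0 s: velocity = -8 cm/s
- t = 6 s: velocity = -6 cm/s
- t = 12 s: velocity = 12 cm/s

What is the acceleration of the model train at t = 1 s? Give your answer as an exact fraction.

Acceleration is the slope of the v-t graph on 0–6 s: (-6 − -8)/(6 − 0) = 1/3 cm/s².

1/3 cm/s²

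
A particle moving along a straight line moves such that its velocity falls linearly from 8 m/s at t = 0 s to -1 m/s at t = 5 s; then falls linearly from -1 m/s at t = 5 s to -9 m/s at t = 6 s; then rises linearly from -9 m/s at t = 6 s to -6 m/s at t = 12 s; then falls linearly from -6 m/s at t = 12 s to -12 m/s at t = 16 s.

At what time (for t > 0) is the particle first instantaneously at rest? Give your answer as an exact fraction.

t = 40/9 s

v changes sign on 0–5 s (from 8 to -1); the graph is linear there, so v = 0 at t = 0 + (-8)·(5 − 0)/(-1 − 8) = 40/9 s.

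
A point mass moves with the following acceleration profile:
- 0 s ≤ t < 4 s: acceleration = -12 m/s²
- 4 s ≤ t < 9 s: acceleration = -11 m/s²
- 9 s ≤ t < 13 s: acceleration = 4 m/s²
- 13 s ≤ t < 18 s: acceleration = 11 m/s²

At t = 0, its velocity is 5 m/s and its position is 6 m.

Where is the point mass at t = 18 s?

-1055 m

On each constant-a segment, Δv = aΔt and Δx = v₀Δt + ½aΔt²; chain segment to segment.
0–4 s: v starts 5 m/s; Δx = 5·4 + ½·-12·4² = -76 m; v ends -43 m/s.
4–9 s: v starts -43 m/s; Δx = -43·5 + ½·-11·5² = -352.5 m; v ends -98 m/s.
9–13 s: v starts -98 m/s; Δx = -98·4 + ½·4·4² = -360 m; v ends -82 m/s.
13–18 s: v starts -82 m/s; Δx = -82·5 + ½·11·5² = -272.5 m; v ends -27 m/s.
x(18) = 6 + Σ Δx = -1055 m.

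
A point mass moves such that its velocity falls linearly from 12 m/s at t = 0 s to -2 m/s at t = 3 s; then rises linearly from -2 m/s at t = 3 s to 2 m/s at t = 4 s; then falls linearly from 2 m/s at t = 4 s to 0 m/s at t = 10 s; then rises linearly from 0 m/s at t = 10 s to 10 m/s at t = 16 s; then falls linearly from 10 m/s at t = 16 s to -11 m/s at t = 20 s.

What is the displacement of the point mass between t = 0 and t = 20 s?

49 m

Displacement is the signed area under the v-t curve.
0–3 s: ½(12 + -2)(3) = 15 m
3–4 s: ½(-2 + 2)(1) = 0 m
4–10 s: ½(2 + 0)(6) = 6 m
10–16 s: ½(0 + 10)(6) = 30 m
16–20 s: ½(10 + -11)(4) = -2 m
Net displacement = 49 m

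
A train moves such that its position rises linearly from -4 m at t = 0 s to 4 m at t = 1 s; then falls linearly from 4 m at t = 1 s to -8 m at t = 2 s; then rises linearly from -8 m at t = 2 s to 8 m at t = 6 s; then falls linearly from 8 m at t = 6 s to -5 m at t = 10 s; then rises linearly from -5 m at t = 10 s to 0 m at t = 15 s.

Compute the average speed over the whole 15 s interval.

Average speed = (total path length)/(elapsed time); on a piecewise-linear x-t graph the path length is Σ|Δx|.
0–1 s: |Δx| = |4 − -4| = 8 m
1–2 s: |Δx| = |-8 − 4| = 12 m
2–6 s: |Δx| = |8 − -8| = 16 m
6–10 s: |Δx| = |-5 − 8| = 13 m
10–15 s: |Δx| = |0 − -5| = 5 m
Total path = 54 m; average speed = 54/15 = 3.6 m/s.

3.6 m/s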